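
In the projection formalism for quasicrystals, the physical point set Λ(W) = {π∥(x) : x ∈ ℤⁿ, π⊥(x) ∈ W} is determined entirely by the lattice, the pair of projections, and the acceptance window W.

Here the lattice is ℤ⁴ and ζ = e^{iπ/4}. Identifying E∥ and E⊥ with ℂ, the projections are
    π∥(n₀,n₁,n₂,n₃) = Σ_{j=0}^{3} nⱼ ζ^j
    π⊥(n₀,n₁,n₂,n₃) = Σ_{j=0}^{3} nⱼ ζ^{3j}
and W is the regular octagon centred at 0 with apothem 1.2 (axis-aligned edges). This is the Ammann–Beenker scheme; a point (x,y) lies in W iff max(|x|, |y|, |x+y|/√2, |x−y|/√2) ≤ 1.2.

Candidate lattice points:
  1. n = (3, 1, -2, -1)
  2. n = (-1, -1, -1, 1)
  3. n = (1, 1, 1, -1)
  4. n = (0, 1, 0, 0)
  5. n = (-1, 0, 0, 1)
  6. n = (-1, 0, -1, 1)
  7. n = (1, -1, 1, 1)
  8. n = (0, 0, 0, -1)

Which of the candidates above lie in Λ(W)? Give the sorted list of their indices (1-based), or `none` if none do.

2, 3, 4, 5, 8

π⊥(n) = n₀ + n₁ζ³ + n₂ζ⁶ + n₃ζ⁹ where ζ = e^{iπ/4}.
candidate 1: n = (3, 1, -2, -1) → π⊥ ≈ (+1.5858, +2.0000); max(|x|,|y|,|x±y|/√2) = 2.5355 > 1.2 ⇒ ∉ W
candidate 2: n = (-1, -1, -1, 1) → π⊥ ≈ (+0.4142, +1.0000); max(|x|,|y|,|x±y|/√2) = 1.0000 ≤ 1.2 ⇒ ∈ W
candidate 3: n = (1, 1, 1, -1) → π⊥ ≈ (-0.4142, -1.0000); max(|x|,|y|,|x±y|/√2) = 1.0000 ≤ 1.2 ⇒ ∈ W
candidate 4: n = (0, 1, 0, 0) → π⊥ ≈ (-0.7071, +0.7071); max(|x|,|y|,|x±y|/√2) = 1.0000 ≤ 1.2 ⇒ ∈ W
candidate 5: n = (-1, 0, 0, 1) → π⊥ ≈ (-0.2929, +0.7071); max(|x|,|y|,|x±y|/√2) = 0.7071 ≤ 1.2 ⇒ ∈ W
candidate 6: n = (-1, 0, -1, 1) → π⊥ ≈ (-0.2929, +1.7071); max(|x|,|y|,|x±y|/√2) = 1.7071 > 1.2 ⇒ ∉ W
candidate 7: n = (1, -1, 1, 1) → π⊥ ≈ (+2.4142, -1.0000); max(|x|,|y|,|x±y|/√2) = 2.4142 > 1.2 ⇒ ∉ W
candidate 8: n = (0, 0, 0, -1) → π⊥ ≈ (-0.7071, -0.7071); max(|x|,|y|,|x±y|/√2) = 1.0000 ≤ 1.2 ⇒ ∈ W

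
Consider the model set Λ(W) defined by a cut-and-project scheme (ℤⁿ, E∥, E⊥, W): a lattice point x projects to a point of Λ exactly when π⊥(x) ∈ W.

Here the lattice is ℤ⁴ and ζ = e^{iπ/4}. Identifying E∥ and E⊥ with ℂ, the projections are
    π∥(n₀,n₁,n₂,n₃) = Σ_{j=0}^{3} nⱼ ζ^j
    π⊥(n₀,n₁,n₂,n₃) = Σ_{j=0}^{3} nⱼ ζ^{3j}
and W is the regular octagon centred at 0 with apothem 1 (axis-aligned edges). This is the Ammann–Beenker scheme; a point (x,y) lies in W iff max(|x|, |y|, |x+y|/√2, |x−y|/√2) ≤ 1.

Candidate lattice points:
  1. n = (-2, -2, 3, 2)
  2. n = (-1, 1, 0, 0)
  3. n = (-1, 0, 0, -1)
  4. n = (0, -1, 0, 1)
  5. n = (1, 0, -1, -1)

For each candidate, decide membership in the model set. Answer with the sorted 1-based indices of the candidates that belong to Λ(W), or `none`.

5

Internal map: ζ^{3j} for j=0..3 gives (1,0), (−√2/2,√2/2), (0,−1), (√2/2,√2/2).
candidate 1: n = (-2, -2, 3, 2) → π⊥ ≈ (+0.82843, -3.00000); max(|x|,|y|,|x±y|/√2) = 3.00000 > 1 ⇒ ∉ W
candidate 2: n = (-1, 1, 0, 0) → π⊥ ≈ (-1.70711, +0.70711); max(|x|,|y|,|x±y|/√2) = 1.70711 > 1 ⇒ ∉ W
candidate 3: n = (-1, 0, 0, -1) → π⊥ ≈ (-1.70711, -0.70711); max(|x|,|y|,|x±y|/√2) = 1.70711 > 1 ⇒ ∉ W
candidate 4: n = (0, -1, 0, 1) → π⊥ ≈ (+1.41421, +0.00000); max(|x|,|y|,|x±y|/√2) = 1.41421 > 1 ⇒ ∉ W
candidate 5: n = (1, 0, -1, -1) → π⊥ ≈ (+0.29289, +0.29289); max(|x|,|y|,|x±y|/√2) = 0.41421 ≤ 1 ⇒ ∈ W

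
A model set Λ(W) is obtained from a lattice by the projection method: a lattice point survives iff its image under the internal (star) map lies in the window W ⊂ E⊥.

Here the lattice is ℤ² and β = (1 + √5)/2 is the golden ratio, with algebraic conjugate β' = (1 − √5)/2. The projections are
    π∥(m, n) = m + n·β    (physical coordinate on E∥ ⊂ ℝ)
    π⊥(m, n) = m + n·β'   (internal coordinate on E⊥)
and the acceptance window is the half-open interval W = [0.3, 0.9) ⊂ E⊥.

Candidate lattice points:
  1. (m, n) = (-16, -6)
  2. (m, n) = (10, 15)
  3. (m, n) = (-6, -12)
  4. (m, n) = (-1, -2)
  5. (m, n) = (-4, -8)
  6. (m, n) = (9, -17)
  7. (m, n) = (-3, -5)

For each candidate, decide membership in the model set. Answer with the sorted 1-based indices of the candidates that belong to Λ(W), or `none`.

2

Compute β' = (1−√5)/2 = -0.61803, so π⊥(m,n) = m -0.61803·n.
#1 (-16,-6): internal coord -16 + (-6)·β' = -12.29180; -12.29180 ∉ [0.3, 0.9) → out
#2 (10,15): internal coord 10 + (15)·β' = +0.72949; +0.72949 ∈ [0.3, 0.9) → IN Λ
#3 (-6,-12): internal coord -6 + (-12)·β' = +1.41641; +1.41641 ∉ [0.3, 0.9) → out
#4 (-1,-2): internal coord -1 + (-2)·β' = +0.23607; +0.23607 ∉ [0.3, 0.9) → out
#5 (-4,-8): internal coord -4 + (-8)·β' = +0.94427; +0.94427 ∉ [0.3, 0.9) → out
#6 (9,-17): internal coord 9 + (-17)·β' = +19.50658; +19.50658 ∉ [0.3, 0.9) → out
#7 (-3,-5): internal coord -3 + (-5)·β' = +0.09017; +0.09017 ∉ [0.3, 0.9) → out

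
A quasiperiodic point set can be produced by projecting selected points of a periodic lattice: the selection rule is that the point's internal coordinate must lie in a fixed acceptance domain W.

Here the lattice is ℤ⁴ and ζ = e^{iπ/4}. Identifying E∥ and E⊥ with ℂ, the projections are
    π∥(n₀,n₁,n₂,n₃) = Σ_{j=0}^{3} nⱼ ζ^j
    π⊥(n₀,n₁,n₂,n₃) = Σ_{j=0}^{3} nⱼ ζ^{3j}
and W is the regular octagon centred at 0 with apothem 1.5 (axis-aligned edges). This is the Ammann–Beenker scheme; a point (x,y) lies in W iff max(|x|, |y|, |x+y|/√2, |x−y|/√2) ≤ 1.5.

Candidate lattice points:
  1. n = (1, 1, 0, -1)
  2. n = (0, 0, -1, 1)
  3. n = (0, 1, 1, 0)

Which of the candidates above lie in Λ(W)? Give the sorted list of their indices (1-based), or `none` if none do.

1, 3

π⊥(n) = n₀ + n₁ζ³ + n₂ζ⁶ + n₃ζ⁹ where ζ = e^{iπ/4}.
#1 (1, 1, 0, -1): internal (-0.41421, 0.00000); octagon support 0.41421 vs apothem 1.5 → ∈ W
#2 (0, 0, -1, 1): internal (0.70711, 1.70711); octagon support 1.70711 vs apothem 1.5 → ∉ W
#3 (0, 1, 1, 0): internal (-0.70711, -0.29289); octagon support 0.70711 vs apothem 1.5 → ∈ W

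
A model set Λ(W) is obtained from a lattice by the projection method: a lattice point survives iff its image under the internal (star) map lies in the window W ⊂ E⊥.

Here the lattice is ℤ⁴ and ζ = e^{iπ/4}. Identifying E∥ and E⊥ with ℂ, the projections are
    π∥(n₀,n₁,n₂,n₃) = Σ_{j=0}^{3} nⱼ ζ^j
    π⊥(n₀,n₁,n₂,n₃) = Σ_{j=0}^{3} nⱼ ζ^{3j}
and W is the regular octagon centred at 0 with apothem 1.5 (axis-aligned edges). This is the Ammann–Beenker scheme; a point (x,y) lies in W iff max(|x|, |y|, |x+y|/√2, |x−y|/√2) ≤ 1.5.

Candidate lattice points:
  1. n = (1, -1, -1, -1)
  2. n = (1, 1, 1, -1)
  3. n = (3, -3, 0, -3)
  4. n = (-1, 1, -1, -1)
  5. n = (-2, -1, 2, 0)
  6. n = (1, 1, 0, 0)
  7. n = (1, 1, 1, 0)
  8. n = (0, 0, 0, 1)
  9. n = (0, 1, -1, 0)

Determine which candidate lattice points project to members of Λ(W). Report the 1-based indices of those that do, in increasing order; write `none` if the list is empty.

1, 2, 6, 7, 8

π⊥(n) = n₀ + n₁ζ³ + n₂ζ⁶ + n₃ζ⁹ where ζ = e^{iπ/4}.
candidate 1: n = (1, -1, -1, -1) → π⊥ ≈ (+1.0000, -0.4142); max(|x|,|y|,|x±y|/√2) = 1.0000 ≤ 1.5 ⇒ ∈ W
candidate 2: n = (1, 1, 1, -1) → π⊥ ≈ (-0.4142, -1.0000); max(|x|,|y|,|x±y|/√2) = 1.0000 ≤ 1.5 ⇒ ∈ W
candidate 3: n = (3, -3, 0, -3) → π⊥ ≈ (+3.0000, -4.2426); max(|x|,|y|,|x±y|/√2) = 5.1213 > 1.5 ⇒ ∉ W
candidate 4: n = (-1, 1, -1, -1) → π⊥ ≈ (-2.4142, +1.0000); max(|x|,|y|,|x±y|/√2) = 2.4142 > 1.5 ⇒ ∉ W
candidate 5: n = (-2, -1, 2, 0) → π⊥ ≈ (-1.2929, -2.7071); max(|x|,|y|,|x±y|/√2) = 2.8284 > 1.5 ⇒ ∉ W
candidate 6: n = (1, 1, 0, 0) → π⊥ ≈ (+0.2929, +0.7071); max(|x|,|y|,|x±y|/√2) = 0.7071 ≤ 1.5 ⇒ ∈ W
candidate 7: n = (1, 1, 1, 0) → π⊥ ≈ (+0.2929, -0.2929); max(|x|,|y|,|x±y|/√2) = 0.4142 ≤ 1.5 ⇒ ∈ W
candidate 8: n = (0, 0, 0, 1) → π⊥ ≈ (+0.7071, +0.7071); max(|x|,|y|,|x±y|/√2) = 1.0000 ≤ 1.5 ⇒ ∈ W
candidate 9: n = (0, 1, -1, 0) → π⊥ ≈ (-0.7071, +1.7071); max(|x|,|y|,|x±y|/√2) = 1.7071 > 1.5 ⇒ ∉ W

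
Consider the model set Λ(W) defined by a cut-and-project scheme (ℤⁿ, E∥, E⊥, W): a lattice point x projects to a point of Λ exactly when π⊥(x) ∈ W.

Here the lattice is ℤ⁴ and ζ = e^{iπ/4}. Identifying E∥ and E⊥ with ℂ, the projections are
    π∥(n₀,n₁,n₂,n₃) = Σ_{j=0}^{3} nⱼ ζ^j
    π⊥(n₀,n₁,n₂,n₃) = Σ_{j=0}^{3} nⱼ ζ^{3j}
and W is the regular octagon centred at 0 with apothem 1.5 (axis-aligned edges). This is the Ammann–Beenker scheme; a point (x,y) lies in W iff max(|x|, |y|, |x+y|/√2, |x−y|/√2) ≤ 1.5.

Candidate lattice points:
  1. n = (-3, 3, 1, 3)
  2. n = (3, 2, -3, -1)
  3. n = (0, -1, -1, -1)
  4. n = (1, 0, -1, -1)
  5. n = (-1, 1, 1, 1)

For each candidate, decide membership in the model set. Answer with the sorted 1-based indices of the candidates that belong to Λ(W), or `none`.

Internal map: ζ^{3j} for j=0..3 gives (1,0), (−√2/2,√2/2), (0,−1), (√2/2,√2/2).
#1 (-3, 3, 1, 3): internal (-3.000000, 3.242641); octagon support 4.414214 vs apothem 1.5 → ∉ W
#2 (3, 2, -3, -1): internal (0.878680, 3.707107); octagon support 3.707107 vs apothem 1.5 → ∉ W
#3 (0, -1, -1, -1): internal (0.000000, -0.414214); octagon support 0.414214 vs apothem 1.5 → ∈ W
#4 (1, 0, -1, -1): internal (0.292893, 0.292893); octagon support 0.414214 vs apothem 1.5 → ∈ W
#5 (-1, 1, 1, 1): internal (-1.000000, 0.414214); octagon support 1.000000 vs apothem 1.5 → ∈ W

3, 4, 5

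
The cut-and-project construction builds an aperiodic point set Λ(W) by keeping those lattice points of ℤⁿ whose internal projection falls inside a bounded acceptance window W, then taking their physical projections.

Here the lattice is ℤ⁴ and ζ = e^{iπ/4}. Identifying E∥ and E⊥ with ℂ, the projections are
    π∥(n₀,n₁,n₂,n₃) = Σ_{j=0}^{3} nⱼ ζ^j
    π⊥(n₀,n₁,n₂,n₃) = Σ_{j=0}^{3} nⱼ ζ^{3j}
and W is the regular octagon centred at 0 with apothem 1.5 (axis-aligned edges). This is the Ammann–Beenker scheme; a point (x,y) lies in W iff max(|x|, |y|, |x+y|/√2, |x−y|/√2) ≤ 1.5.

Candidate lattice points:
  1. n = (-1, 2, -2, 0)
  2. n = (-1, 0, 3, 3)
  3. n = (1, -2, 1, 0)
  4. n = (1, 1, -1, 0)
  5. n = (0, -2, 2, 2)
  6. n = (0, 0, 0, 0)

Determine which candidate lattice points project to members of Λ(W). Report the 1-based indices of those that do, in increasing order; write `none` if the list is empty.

Internal map: ζ^{3j} for j=0..3 gives (1,0), (−√2/2,√2/2), (0,−1), (√2/2,√2/2).
#1 (-1, 2, -2, 0): internal (-2.414214, 3.414214); octagon support 4.121320 vs apothem 1.5 → ∉ W
#2 (-1, 0, 3, 3): internal (1.121320, -0.878680); octagon support 1.414214 vs apothem 1.5 → ∈ W
#3 (1, -2, 1, 0): internal (2.414214, -2.414214); octagon support 3.414214 vs apothem 1.5 → ∉ W
#4 (1, 1, -1, 0): internal (0.292893, 1.707107); octagon support 1.707107 vs apothem 1.5 → ∉ W
#5 (0, -2, 2, 2): internal (2.828427, -2.000000); octagon support 3.414214 vs apothem 1.5 → ∉ W
#6 (0, 0, 0, 0): internal (0.000000, 0.000000); octagon support 0.000000 vs apothem 1.5 → ∈ W

2, 6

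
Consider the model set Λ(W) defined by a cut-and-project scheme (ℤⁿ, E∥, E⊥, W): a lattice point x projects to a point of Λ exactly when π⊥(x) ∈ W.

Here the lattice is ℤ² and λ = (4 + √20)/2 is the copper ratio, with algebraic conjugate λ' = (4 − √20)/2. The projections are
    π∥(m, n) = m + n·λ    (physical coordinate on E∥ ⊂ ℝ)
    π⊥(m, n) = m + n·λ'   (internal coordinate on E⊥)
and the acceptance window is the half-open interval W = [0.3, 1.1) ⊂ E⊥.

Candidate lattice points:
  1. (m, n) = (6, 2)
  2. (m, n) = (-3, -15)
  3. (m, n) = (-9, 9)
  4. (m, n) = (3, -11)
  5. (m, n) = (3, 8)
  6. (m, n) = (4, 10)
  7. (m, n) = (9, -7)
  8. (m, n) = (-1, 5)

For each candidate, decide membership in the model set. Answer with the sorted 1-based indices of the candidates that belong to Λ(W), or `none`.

Numerically λ ≈ 4.23607 and λ' = −1/λ ≈ -0.23607.
candidate 1: (m,n)=(6,2) → π∥ = 6+2·λ ≈ 14.47214, π⊥ = 6+2·λ' ≈ 5.52786 ∉ [0.3, 1.1) ⇒ out
candidate 2: (m,n)=(-3,-15) → π∥ = -3-15·λ ≈ -66.54102, π⊥ = -3-15·λ' ≈ 0.54102 ∈ [0.3, 1.1) ⇒ IN Λ
candidate 3: (m,n)=(-9,9) → π∥ = -9+9·λ ≈ 29.12461, π⊥ = -9+9·λ' ≈ -11.12461 ∉ [0.3, 1.1) ⇒ out
candidate 4: (m,n)=(3,-11) → π∥ = 3-11·λ ≈ -43.59675, π⊥ = 3-11·λ' ≈ 5.59675 ∉ [0.3, 1.1) ⇒ out
candidate 5: (m,n)=(3,8) → π∥ = 3+8·λ ≈ 36.88854, π⊥ = 3+8·λ' ≈ 1.11146 ∉ [0.3, 1.1) ⇒ out
candidate 6: (m,n)=(4,10) → π∥ = 4+10·λ ≈ 46.36068, π⊥ = 4+10·λ' ≈ 1.63932 ∉ [0.3, 1.1) ⇒ out
candidate 7: (m,n)=(9,-7) → π∥ = 9-7·λ ≈ -20.65248, π⊥ = 9-7·λ' ≈ 10.65248 ∉ [0.3, 1.1) ⇒ out
candidate 8: (m,n)=(-1,5) → π∥ = -1+5·λ ≈ 20.18034, π⊥ = -1+5·λ' ≈ -2.18034 ∉ [0.3, 1.1) ⇒ out

2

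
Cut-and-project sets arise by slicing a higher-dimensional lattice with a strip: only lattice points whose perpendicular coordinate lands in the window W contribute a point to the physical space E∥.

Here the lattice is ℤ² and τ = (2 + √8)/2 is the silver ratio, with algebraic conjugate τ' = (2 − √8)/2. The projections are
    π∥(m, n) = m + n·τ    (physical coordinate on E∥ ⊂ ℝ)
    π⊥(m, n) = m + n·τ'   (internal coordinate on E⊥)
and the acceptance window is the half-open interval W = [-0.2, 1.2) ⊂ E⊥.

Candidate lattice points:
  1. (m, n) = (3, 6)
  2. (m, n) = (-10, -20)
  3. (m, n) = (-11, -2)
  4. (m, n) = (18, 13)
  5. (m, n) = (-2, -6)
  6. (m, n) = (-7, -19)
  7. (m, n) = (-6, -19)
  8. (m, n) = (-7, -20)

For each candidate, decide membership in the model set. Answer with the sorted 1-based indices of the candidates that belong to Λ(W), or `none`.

Numerically τ ≈ 2.41421 and τ' = −1/τ ≈ -0.41421.
candidate 1: (m,n)=(3,6) → π∥ = 3+6·τ ≈ 17.48528, π⊥ = 3+6·τ' ≈ 0.51472 ∈ [-0.2, 1.2) ⇒ IN Λ
candidate 2: (m,n)=(-10,-20) → π∥ = -10-20·τ ≈ -58.28427, π⊥ = -10-20·τ' ≈ -1.71573 ∉ [-0.2, 1.2) ⇒ out
candidate 3: (m,n)=(-11,-2) → π∥ = -11-2·τ ≈ -15.82843, π⊥ = -11-2·τ' ≈ -10.17157 ∉ [-0.2, 1.2) ⇒ out
candidate 4: (m,n)=(18,13) → π∥ = 18+13·τ ≈ 49.38478, π⊥ = 18+13·τ' ≈ 12.61522 ∉ [-0.2, 1.2) ⇒ out
candidate 5: (m,n)=(-2,-6) → π∥ = -2-6·τ ≈ -16.48528, π⊥ = -2-6·τ' ≈ 0.48528 ∈ [-0.2, 1.2) ⇒ IN Λ
candidate 6: (m,n)=(-7,-19) → π∥ = -7-19·τ ≈ -52.87006, π⊥ = -7-19·τ' ≈ 0.87006 ∈ [-0.2, 1.2) ⇒ IN Λ
candidate 7: (m,n)=(-6,-19) → π∥ = -6-19·τ ≈ -51.87006, π⊥ = -6-19·τ' ≈ 1.87006 ∉ [-0.2, 1.2) ⇒ out
candidate 8: (m,n)=(-7,-20) → π∥ = -7-20·τ ≈ -55.28427, π⊥ = -7-20·τ' ≈ 1.28427 ∉ [-0.2, 1.2) ⇒ out

1, 5, 6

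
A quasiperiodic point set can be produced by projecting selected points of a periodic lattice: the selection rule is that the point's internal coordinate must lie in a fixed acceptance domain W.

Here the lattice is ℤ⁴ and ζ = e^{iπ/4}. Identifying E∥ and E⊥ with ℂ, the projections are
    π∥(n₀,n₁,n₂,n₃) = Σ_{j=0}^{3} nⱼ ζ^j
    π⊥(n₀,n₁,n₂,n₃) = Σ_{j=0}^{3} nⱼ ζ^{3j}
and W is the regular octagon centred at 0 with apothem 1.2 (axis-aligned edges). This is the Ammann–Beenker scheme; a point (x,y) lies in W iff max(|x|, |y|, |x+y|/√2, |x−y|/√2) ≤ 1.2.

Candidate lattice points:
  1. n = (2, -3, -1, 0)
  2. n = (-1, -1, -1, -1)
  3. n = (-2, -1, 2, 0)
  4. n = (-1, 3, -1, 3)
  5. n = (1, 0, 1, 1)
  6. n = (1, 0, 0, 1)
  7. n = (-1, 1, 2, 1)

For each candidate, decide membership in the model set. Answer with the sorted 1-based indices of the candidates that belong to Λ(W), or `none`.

2, 7

π⊥(n) = n₀ + n₁ζ³ + n₂ζ⁶ + n₃ζ⁹ where ζ = e^{iπ/4}.
#1 (2, -3, -1, 0): internal (4.121320, -1.121320); octagon support 4.121320 vs apothem 1.2 → ∉ W
#2 (-1, -1, -1, -1): internal (-1.000000, -0.414214); octagon support 1.000000 vs apothem 1.2 → ∈ W
#3 (-2, -1, 2, 0): internal (-1.292893, -2.707107); octagon support 2.828427 vs apothem 1.2 → ∉ W
#4 (-1, 3, -1, 3): internal (-1.000000, 5.242641); octagon support 5.242641 vs apothem 1.2 → ∉ W
#5 (1, 0, 1, 1): internal (1.707107, -0.292893); octagon support 1.707107 vs apothem 1.2 → ∉ W
#6 (1, 0, 0, 1): internal (1.707107, 0.707107); octagon support 1.707107 vs apothem 1.2 → ∉ W
#7 (-1, 1, 2, 1): internal (-1.000000, -0.585786); octagon support 1.121320 vs apothem 1.2 → ∈ W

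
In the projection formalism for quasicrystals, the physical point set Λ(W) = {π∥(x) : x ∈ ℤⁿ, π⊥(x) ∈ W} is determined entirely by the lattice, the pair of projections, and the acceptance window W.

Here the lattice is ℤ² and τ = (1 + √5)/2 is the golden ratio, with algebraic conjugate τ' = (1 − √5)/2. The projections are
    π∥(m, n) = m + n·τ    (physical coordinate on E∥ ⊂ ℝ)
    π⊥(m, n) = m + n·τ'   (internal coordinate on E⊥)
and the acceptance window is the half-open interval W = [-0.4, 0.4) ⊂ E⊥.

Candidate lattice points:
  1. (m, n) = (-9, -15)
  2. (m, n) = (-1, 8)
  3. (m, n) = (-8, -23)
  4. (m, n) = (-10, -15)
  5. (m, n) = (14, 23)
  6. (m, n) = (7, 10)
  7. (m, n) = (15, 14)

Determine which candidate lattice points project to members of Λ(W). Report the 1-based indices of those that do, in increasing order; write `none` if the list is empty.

1, 5

τ' = (1−√5)/2 ≈ -0.618034.
#1 (-9,-15): internal coord -9 + (-15)·τ' = +0.270510; +0.270510 ∈ [-0.4, 0.4) → IN Λ
#2 (-1,8): internal coord -1 + (8)·τ' = -5.944272; -5.944272 ∉ [-0.4, 0.4) → out
#3 (-8,-23): internal coord -8 + (-23)·τ' = +6.214782; +6.214782 ∉ [-0.4, 0.4) → out
#4 (-10,-15): internal coord -10 + (-15)·τ' = -0.729490; -0.729490 ∉ [-0.4, 0.4) → out
#5 (14,23): internal coord 14 + (23)·τ' = -0.214782; -0.214782 ∈ [-0.4, 0.4) → IN Λ
#6 (7,10): internal coord 7 + (10)·τ' = +0.819660; +0.819660 ∉ [-0.4, 0.4) → out
#7 (15,14): internal coord 15 + (14)·τ' = +6.347524; +6.347524 ∉ [-0.4, 0.4) → out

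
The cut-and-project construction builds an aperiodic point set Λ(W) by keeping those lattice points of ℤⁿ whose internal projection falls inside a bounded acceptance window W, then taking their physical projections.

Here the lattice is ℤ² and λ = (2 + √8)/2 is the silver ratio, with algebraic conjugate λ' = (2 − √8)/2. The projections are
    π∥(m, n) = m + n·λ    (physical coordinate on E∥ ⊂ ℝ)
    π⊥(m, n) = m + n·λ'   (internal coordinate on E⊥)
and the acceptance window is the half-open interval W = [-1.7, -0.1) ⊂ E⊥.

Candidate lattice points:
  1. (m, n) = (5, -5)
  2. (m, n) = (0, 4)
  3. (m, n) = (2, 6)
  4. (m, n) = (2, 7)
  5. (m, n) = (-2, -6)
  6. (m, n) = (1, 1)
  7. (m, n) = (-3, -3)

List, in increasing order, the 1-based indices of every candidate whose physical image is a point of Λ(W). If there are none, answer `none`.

2, 3, 4

λ' = (2−√8)/2 ≈ -0.41421.
[1] lift (5,-5): star map gives 7.07107; window check -1.7 ≤ 7.07107 < -0.1 is false → out
[2] lift (0,4): star map gives -1.65685; window check -1.7 ≤ -1.65685 < -0.1 is true → IN Λ
[3] lift (2,6): star map gives -0.48528; window check -1.7 ≤ -0.48528 < -0.1 is true → IN Λ
[4] lift (2,7): star map gives -0.89949; window check -1.7 ≤ -0.89949 < -0.1 is true → IN Λ
[5] lift (-2,-6): star map gives 0.48528; window check -1.7 ≤ 0.48528 < -0.1 is false → out
[6] lift (1,1): star map gives 0.58579; window check -1.7 ≤ 0.58579 < -0.1 is false → out
[7] lift (-3,-3): star map gives -1.75736; window check -1.7 ≤ -1.75736 < -0.1 is false → out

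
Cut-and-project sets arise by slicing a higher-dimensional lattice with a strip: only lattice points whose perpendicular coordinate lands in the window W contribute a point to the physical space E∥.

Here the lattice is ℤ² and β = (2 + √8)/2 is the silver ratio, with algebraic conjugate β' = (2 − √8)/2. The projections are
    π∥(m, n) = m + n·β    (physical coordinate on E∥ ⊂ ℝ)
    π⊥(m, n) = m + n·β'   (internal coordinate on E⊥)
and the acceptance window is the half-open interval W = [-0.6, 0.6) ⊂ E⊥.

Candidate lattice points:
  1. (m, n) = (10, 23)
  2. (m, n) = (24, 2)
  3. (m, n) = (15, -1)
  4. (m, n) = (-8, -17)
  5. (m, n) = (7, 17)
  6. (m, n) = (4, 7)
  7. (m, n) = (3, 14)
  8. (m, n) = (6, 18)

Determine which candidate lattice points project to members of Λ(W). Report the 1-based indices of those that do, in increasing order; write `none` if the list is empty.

1, 5

Compute β' = (2−√8)/2 = -0.414214, so π⊥(m,n) = m -0.414214·n.
candidate 1: (m,n)=(10,23) → π∥ = 10+23·β ≈ 65.526912, π⊥ = 10+23·β' ≈ 0.473088 ∈ [-0.6, 0.6) ⇒ IN Λ
candidate 2: (m,n)=(24,2) → π∥ = 24+2·β ≈ 28.828427, π⊥ = 24+2·β' ≈ 23.171573 ∉ [-0.6, 0.6) ⇒ out
candidate 3: (m,n)=(15,-1) → π∥ = 15-1·β ≈ 12.585786, π⊥ = 15-1·β' ≈ 15.414214 ∉ [-0.6, 0.6) ⇒ out
candidate 4: (m,n)=(-8,-17) → π∥ = -8-17·β ≈ -49.041631, π⊥ = -8-17·β' ≈ -0.958369 ∉ [-0.6, 0.6) ⇒ out
candidate 5: (m,n)=(7,17) → π∥ = 7+17·β ≈ 48.041631, π⊥ = 7+17·β' ≈ -0.041631 ∈ [-0.6, 0.6) ⇒ IN Λ
candidate 6: (m,n)=(4,7) → π∥ = 4+7·β ≈ 20.899495, π⊥ = 4+7·β' ≈ 1.100505 ∉ [-0.6, 0.6) ⇒ out
candidate 7: (m,n)=(3,14) → π∥ = 3+14·β ≈ 36.798990, π⊥ = 3+14·β' ≈ -2.798990 ∉ [-0.6, 0.6) ⇒ out
candidate 8: (m,n)=(6,18) → π∥ = 6+18·β ≈ 49.455844, π⊥ = 6+18·β' ≈ -1.455844 ∉ [-0.6, 0.6) ⇒ out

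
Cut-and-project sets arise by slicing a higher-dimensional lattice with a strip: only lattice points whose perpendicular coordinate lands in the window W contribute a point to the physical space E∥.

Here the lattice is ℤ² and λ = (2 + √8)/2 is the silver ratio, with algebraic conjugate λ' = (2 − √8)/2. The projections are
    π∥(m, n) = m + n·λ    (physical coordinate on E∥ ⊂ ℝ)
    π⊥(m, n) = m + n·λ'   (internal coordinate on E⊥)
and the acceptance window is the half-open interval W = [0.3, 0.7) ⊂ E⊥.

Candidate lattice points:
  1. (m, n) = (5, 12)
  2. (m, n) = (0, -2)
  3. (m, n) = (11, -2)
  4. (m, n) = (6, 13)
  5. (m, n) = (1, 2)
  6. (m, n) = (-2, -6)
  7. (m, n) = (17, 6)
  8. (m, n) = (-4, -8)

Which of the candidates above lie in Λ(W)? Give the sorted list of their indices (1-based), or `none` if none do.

4, 6

λ' = (2−√8)/2 ≈ -0.414214.
#1 (5,12): internal coord 5 + (12)·λ' = +0.029437; +0.029437 ∉ [0.3, 0.7) → out
#2 (0,-2): internal coord 0 + (-2)·λ' = +0.828427; +0.828427 ∉ [0.3, 0.7) → out
#3 (11,-2): internal coord 11 + (-2)·λ' = +11.828427; +11.828427 ∉ [0.3, 0.7) → out
#4 (6,13): internal coord 6 + (13)·λ' = +0.615224; +0.615224 ∈ [0.3, 0.7) → IN Λ
#5 (1,2): internal coord 1 + (2)·λ' = +0.171573; +0.171573 ∉ [0.3, 0.7) → out
#6 (-2,-6): internal coord -2 + (-6)·λ' = +0.485281; +0.485281 ∈ [0.3, 0.7) → IN Λ
#7 (17,6): internal coord 17 + (6)·λ' = +14.514719; +14.514719 ∉ [0.3, 0.7) → out
#8 (-4,-8): internal coord -4 + (-8)·λ' = -0.686292; -0.686292 ∉ [0.3, 0.7) → out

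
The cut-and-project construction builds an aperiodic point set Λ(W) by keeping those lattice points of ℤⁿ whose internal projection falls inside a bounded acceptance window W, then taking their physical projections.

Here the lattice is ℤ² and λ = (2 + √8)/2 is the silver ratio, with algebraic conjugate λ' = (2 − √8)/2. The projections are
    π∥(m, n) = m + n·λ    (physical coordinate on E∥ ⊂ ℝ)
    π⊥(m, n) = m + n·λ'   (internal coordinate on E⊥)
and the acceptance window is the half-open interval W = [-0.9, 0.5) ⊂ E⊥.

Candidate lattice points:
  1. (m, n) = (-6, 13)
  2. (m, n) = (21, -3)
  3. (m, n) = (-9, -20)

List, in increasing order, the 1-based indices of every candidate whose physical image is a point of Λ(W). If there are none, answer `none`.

3

λ' = (2−√8)/2 ≈ -0.414214.
#1 (-6,13): internal coord -6 + (13)·λ' = -11.384776; -11.384776 ∉ [-0.9, 0.5) → out
#2 (21,-3): internal coord 21 + (-3)·λ' = +22.242641; +22.242641 ∉ [-0.9, 0.5) → out
#3 (-9,-20): internal coord -9 + (-20)·λ' = -0.715729; -0.715729 ∈ [-0.9, 0.5) → IN Λ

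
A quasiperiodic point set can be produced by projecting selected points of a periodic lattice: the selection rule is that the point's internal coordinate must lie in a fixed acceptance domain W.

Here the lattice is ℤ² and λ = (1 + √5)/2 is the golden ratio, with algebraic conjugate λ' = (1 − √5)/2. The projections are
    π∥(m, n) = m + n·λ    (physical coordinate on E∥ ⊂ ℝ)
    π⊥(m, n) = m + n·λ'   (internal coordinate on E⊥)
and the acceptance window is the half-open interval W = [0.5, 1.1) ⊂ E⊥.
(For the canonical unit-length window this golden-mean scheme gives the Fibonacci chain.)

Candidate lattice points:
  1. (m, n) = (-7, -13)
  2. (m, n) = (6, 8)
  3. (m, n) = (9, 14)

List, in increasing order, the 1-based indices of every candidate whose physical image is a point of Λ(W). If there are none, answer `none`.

Compute λ' = (1−√5)/2 = -0.618034, so π⊥(m,n) = m -0.618034·n.
candidate 1: (m,n)=(-7,-13) → π∥ = -7-13·λ ≈ -28.034442, π⊥ = -7-13·λ' ≈ 1.034442 ∈ [0.5, 1.1) ⇒ IN Λ
candidate 2: (m,n)=(6,8) → π∥ = 6+8·λ ≈ 18.944272, π⊥ = 6+8·λ' ≈ 1.055728 ∈ [0.5, 1.1) ⇒ IN Λ
candidate 3: (m,n)=(9,14) → π∥ = 9+14·λ ≈ 31.652476, π⊥ = 9+14·λ' ≈ 0.347524 ∉ [0.5, 1.1) ⇒ out

1, 2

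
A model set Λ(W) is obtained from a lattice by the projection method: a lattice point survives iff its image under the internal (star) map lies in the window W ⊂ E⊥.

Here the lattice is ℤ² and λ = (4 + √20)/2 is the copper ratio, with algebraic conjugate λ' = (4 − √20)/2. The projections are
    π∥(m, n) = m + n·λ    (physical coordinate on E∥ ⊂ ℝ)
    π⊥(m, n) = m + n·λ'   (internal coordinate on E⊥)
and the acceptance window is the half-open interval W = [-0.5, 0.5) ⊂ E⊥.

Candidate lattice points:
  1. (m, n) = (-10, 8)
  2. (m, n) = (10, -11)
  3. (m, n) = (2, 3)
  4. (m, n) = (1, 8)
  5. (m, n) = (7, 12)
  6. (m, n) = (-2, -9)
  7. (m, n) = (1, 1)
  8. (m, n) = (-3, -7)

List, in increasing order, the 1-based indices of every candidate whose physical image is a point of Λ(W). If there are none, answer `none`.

6

Numerically λ ≈ 4.2361 and λ' = −1/λ ≈ -0.2361.
[1] lift (-10,8): star map gives -11.8885; window check -0.5 ≤ -11.8885 < 0.5 is false → out
[2] lift (10,-11): star map gives 12.5967; window check -0.5 ≤ 12.5967 < 0.5 is false → out
[3] lift (2,3): star map gives 1.2918; window check -0.5 ≤ 1.2918 < 0.5 is false → out
[4] lift (1,8): star map gives -0.8885; window check -0.5 ≤ -0.8885 < 0.5 is false → out
[5] lift (7,12): star map gives 4.1672; window check -0.5 ≤ 4.1672 < 0.5 is false → out
[6] lift (-2,-9): star map gives 0.1246; window check -0.5 ≤ 0.1246 < 0.5 is true → IN Λ
[7] lift (1,1): star map gives 0.7639; window check -0.5 ≤ 0.7639 < 0.5 is false → out
[8] lift (-3,-7): star map gives -1.3475; window check -0.5 ≤ -1.3475 < 0.5 is false → out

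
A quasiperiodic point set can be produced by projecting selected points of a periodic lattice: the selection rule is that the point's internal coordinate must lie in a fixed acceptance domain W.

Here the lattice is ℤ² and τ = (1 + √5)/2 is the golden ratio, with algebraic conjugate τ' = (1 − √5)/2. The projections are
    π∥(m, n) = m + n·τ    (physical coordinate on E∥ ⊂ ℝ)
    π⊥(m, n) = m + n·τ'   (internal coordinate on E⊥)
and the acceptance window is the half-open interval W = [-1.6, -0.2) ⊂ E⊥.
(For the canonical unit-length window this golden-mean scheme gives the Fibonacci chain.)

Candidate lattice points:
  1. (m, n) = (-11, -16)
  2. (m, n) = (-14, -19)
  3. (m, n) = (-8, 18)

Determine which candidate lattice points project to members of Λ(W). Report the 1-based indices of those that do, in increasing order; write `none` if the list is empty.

Numerically τ ≈ 1.6180 and τ' = −1/τ ≈ -0.6180.
#1 (-11,-16): internal coord -11 + (-16)·τ' = -1.1115; -1.1115 ∈ [-1.6, -0.2) → IN Λ
#2 (-14,-19): internal coord -14 + (-19)·τ' = -2.2574; -2.2574 ∉ [-1.6, -0.2) → out
#3 (-8,18): internal coord -8 + (18)·τ' = -19.1246; -19.1246 ∉ [-1.6, -0.2) → out

1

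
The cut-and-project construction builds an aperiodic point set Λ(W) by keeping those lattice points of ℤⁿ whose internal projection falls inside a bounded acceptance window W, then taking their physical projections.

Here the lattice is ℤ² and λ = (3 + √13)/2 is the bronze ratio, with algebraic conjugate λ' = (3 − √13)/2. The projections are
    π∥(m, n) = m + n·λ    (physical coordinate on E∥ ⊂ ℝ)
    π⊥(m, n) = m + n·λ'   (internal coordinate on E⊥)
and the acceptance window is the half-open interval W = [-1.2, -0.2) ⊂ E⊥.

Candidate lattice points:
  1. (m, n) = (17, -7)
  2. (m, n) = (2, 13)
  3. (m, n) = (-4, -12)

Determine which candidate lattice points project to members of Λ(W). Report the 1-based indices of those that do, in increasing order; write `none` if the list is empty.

3

Numerically λ ≈ 3.30278 and λ' = −1/λ ≈ -0.30278.
#1 (17,-7): internal coord 17 + (-7)·λ' = +19.11943; +19.11943 ∉ [-1.2, -0.2) → out
#2 (2,13): internal coord 2 + (13)·λ' = -1.93608; -1.93608 ∉ [-1.2, -0.2) → out
#3 (-4,-12): internal coord -4 + (-12)·λ' = -0.36669; -0.36669 ∈ [-1.2, -0.2) → IN Λ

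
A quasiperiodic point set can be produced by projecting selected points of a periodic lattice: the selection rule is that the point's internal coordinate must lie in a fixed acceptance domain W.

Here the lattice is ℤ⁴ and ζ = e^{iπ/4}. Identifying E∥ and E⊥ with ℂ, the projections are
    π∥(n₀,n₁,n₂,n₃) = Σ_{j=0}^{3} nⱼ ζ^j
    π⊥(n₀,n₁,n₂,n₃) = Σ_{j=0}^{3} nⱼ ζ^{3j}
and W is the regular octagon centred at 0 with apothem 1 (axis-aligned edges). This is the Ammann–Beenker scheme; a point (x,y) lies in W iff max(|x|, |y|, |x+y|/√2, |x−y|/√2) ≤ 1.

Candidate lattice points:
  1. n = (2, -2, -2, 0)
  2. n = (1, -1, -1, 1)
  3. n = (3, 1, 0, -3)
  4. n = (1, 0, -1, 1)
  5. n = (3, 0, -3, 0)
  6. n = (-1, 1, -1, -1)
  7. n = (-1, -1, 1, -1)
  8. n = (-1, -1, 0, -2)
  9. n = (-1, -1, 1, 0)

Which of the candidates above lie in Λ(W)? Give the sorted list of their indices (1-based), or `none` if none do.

none

With ζ = e^{iπ/4} the internal vectors are ζ^0,ζ^3,ζ^6,ζ^9.
#1 (2, -2, -2, 0): internal (3.4142, 0.5858); octagon support 3.4142 vs apothem 1 → ∉ W
#2 (1, -1, -1, 1): internal (2.4142, 1.0000); octagon support 2.4142 vs apothem 1 → ∉ W
#3 (3, 1, 0, -3): internal (0.1716, -1.4142); octagon support 1.4142 vs apothem 1 → ∉ W
#4 (1, 0, -1, 1): internal (1.7071, 1.7071); octagon support 2.4142 vs apothem 1 → ∉ W
#5 (3, 0, -3, 0): internal (3.0000, 3.0000); octagon support 4.2426 vs apothem 1 → ∉ W
#6 (-1, 1, -1, -1): internal (-2.4142, 1.0000); octagon support 2.4142 vs apothem 1 → ∉ W
#7 (-1, -1, 1, -1): internal (-1.0000, -2.4142); octagon support 2.4142 vs apothem 1 → ∉ W
#8 (-1, -1, 0, -2): internal (-1.7071, -2.1213); octagon support 2.7071 vs apothem 1 → ∉ W
#9 (-1, -1, 1, 0): internal (-0.2929, -1.7071); octagon support 1.7071 vs apothem 1 → ∉ W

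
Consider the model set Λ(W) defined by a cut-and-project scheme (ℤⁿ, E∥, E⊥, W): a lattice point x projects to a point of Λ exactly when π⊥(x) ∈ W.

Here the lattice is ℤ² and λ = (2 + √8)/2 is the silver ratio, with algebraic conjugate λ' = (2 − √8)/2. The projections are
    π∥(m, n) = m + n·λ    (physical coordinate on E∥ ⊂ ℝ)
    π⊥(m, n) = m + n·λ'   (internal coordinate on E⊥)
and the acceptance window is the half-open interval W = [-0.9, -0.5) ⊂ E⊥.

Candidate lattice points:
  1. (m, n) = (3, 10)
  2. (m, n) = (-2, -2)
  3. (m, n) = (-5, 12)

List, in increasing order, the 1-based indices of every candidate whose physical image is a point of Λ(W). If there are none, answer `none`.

none

Compute λ' = (2−√8)/2 = -0.414214, so π⊥(m,n) = m -0.414214·n.
[1] lift (3,10): star map gives -1.142136; window check -0.9 ≤ -1.142136 < -0.5 is false → out
[2] lift (-2,-2): star map gives -1.171573; window check -0.9 ≤ -1.171573 < -0.5 is false → out
[3] lift (-5,12): star map gives -9.970563; window check -0.9 ≤ -9.970563 < -0.5 is false → out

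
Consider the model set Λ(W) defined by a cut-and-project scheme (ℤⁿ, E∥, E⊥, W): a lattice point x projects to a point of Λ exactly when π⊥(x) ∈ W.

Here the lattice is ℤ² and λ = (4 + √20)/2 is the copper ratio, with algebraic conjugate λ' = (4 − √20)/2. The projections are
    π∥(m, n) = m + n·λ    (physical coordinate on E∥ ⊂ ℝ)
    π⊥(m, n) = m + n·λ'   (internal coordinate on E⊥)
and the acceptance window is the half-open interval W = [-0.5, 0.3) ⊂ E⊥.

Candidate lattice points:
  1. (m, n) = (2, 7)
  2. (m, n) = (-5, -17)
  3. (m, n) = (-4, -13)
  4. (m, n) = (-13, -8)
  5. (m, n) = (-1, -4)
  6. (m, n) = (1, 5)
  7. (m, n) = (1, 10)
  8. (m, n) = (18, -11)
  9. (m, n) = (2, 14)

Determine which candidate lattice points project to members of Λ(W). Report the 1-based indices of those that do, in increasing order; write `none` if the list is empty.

Numerically λ ≈ 4.23607 and λ' = −1/λ ≈ -0.23607.
[1] lift (2,7): star map gives 0.34752; window check -0.5 ≤ 0.34752 < 0.3 is false → out
[2] lift (-5,-17): star map gives -0.98684; window check -0.5 ≤ -0.98684 < 0.3 is false → out
[3] lift (-4,-13): star map gives -0.93112; window check -0.5 ≤ -0.93112 < 0.3 is false → out
[4] lift (-13,-8): star map gives -11.11146; window check -0.5 ≤ -11.11146 < 0.3 is false → out
[5] lift (-1,-4): star map gives -0.05573; window check -0.5 ≤ -0.05573 < 0.3 is true → IN Λ
[6] lift (1,5): star map gives -0.18034; window check -0.5 ≤ -0.18034 < 0.3 is true → IN Λ
[7] lift (1,10): star map gives -1.36068; window check -0.5 ≤ -1.36068 < 0.3 is false → out
[8] lift (18,-11): star map gives 20.59675; window check -0.5 ≤ 20.59675 < 0.3 is false → out
[9] lift (2,14): star map gives -1.30495; window check -0.5 ≤ -1.30495 < 0.3 is false → out

5, 6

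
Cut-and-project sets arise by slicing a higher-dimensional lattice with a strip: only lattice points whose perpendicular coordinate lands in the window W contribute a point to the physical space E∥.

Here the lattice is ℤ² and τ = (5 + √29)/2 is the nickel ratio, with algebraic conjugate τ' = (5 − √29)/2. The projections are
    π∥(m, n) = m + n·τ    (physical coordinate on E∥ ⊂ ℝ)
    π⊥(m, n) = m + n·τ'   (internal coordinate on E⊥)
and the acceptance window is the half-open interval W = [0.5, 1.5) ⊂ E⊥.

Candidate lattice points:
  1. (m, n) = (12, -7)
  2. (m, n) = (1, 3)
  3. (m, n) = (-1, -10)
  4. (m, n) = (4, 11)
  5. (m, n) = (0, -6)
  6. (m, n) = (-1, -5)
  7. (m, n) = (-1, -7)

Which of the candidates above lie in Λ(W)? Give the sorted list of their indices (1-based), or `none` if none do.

Compute τ' = (5−√29)/2 = -0.1926, so π⊥(m,n) = m -0.1926·n.
candidate 1: (m,n)=(12,-7) → π∥ = 12-7·τ ≈ -24.3481, π⊥ = 12-7·τ' ≈ 13.3481 ∉ [0.5, 1.5) ⇒ out
candidate 2: (m,n)=(1,3) → π∥ = 1+3·τ ≈ 16.5777, π⊥ = 1+3·τ' ≈ 0.4223 ∉ [0.5, 1.5) ⇒ out
candidate 3: (m,n)=(-1,-10) → π∥ = -1-10·τ ≈ -52.9258, π⊥ = -1-10·τ' ≈ 0.9258 ∈ [0.5, 1.5) ⇒ IN Λ
candidate 4: (m,n)=(4,11) → π∥ = 4+11·τ ≈ 61.1184, π⊥ = 4+11·τ' ≈ 1.8816 ∉ [0.5, 1.5) ⇒ out
candidate 5: (m,n)=(0,-6) → π∥ = 0-6·τ ≈ -31.1555, π⊥ = 0-6·τ' ≈ 1.1555 ∈ [0.5, 1.5) ⇒ IN Λ
candidate 6: (m,n)=(-1,-5) → π∥ = -1-5·τ ≈ -26.9629, π⊥ = -1-5·τ' ≈ -0.0371 ∉ [0.5, 1.5) ⇒ out
candidate 7: (m,n)=(-1,-7) → π∥ = -1-7·τ ≈ -37.3481, π⊥ = -1-7·τ' ≈ 0.3481 ∉ [0.5, 1.5) ⇒ out

3, 5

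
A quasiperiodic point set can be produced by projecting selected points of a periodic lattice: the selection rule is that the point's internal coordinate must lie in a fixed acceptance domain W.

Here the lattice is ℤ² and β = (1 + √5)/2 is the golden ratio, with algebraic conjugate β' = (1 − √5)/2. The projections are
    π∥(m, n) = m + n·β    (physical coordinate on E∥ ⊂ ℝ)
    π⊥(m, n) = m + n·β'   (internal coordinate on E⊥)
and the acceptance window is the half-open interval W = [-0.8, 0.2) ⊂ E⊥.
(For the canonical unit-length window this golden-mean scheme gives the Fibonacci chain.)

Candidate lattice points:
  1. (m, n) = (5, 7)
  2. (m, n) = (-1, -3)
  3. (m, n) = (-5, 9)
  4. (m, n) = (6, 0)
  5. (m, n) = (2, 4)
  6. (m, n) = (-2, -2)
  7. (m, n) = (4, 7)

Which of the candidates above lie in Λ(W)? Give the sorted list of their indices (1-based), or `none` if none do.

5, 6, 7

Numerically β ≈ 1.61803 and β' = −1/β ≈ -0.61803.
candidate 1: (m,n)=(5,7) → π∥ = 5+7·β ≈ 16.32624, π⊥ = 5+7·β' ≈ 0.67376 ∉ [-0.8, 0.2) ⇒ out
candidate 2: (m,n)=(-1,-3) → π∥ = -1-3·β ≈ -5.85410, π⊥ = -1-3·β' ≈ 0.85410 ∉ [-0.8, 0.2) ⇒ out
candidate 3: (m,n)=(-5,9) → π∥ = -5+9·β ≈ 9.56231, π⊥ = -5+9·β' ≈ -10.56231 ∉ [-0.8, 0.2) ⇒ out
candidate 4: (m,n)=(6,0) → π∥ = 6+0·β ≈ 6.00000, π⊥ = 6+0·β' ≈ 6.00000 ∉ [-0.8, 0.2) ⇒ out
candidate 5: (m,n)=(2,4) → π∥ = 2+4·β ≈ 8.47214, π⊥ = 2+4·β' ≈ -0.47214 ∈ [-0.8, 0.2) ⇒ IN Λ
candidate 6: (m,n)=(-2,-2) → π∥ = -2-2·β ≈ -5.23607, π⊥ = -2-2·β' ≈ -0.76393 ∈ [-0.8, 0.2) ⇒ IN Λ
candidate 7: (m,n)=(4,7) → π∥ = 4+7·β ≈ 15.32624, π⊥ = 4+7·β' ≈ -0.32624 ∈ [-0.8, 0.2) ⇒ IN Λ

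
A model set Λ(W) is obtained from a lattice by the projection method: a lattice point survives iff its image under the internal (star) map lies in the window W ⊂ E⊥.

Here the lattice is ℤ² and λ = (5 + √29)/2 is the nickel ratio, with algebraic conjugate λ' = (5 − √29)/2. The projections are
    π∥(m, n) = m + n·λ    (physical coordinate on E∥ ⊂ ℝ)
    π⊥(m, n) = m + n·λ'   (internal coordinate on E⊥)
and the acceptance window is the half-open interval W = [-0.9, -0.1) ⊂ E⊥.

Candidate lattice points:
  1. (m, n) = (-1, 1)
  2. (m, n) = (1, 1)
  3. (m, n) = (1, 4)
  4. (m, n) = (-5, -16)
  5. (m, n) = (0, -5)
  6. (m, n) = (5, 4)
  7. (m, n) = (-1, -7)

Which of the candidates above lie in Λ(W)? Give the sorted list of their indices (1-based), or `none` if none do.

Numerically λ ≈ 5.1926 and λ' = −1/λ ≈ -0.1926.
candidate 1: (m,n)=(-1,1) → π∥ = -1+1·λ ≈ 4.1926, π⊥ = -1+1·λ' ≈ -1.1926 ∉ [-0.9, -0.1) ⇒ out
candidate 2: (m,n)=(1,1) → π∥ = 1+1·λ ≈ 6.1926, π⊥ = 1+1·λ' ≈ 0.8074 ∉ [-0.9, -0.1) ⇒ out
candidate 3: (m,n)=(1,4) → π∥ = 1+4·λ ≈ 21.7703, π⊥ = 1+4·λ' ≈ 0.2297 ∉ [-0.9, -0.1) ⇒ out
candidate 4: (m,n)=(-5,-16) → π∥ = -5-16·λ ≈ -88.0813, π⊥ = -5-16·λ' ≈ -1.9187 ∉ [-0.9, -0.1) ⇒ out
candidate 5: (m,n)=(0,-5) → π∥ = 0-5·λ ≈ -25.9629, π⊥ = 0-5·λ' ≈ 0.9629 ∉ [-0.9, -0.1) ⇒ out
candidate 6: (m,n)=(5,4) → π∥ = 5+4·λ ≈ 25.7703, π⊥ = 5+4·λ' ≈ 4.2297 ∉ [-0.9, -0.1) ⇒ out
candidate 7: (m,n)=(-1,-7) → π∥ = -1-7·λ ≈ -37.3481, π⊥ = -1-7·λ' ≈ 0.3481 ∉ [-0.9, -0.1) ⇒ out

none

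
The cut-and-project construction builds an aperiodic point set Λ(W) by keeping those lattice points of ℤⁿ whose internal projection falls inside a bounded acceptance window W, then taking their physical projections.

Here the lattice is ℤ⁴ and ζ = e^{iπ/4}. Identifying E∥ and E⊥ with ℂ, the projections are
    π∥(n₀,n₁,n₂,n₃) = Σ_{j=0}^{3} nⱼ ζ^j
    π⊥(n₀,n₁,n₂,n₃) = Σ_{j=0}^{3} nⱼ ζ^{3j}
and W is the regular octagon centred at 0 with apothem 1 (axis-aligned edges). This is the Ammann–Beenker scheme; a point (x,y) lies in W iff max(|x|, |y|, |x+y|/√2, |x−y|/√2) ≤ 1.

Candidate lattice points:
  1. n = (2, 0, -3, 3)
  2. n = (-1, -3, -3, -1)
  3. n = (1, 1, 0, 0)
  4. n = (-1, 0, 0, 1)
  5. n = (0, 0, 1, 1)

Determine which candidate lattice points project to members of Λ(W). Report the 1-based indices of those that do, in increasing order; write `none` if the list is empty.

2, 3, 4, 5

π⊥(n) = n₀ + n₁ζ³ + n₂ζ⁶ + n₃ζ⁹ where ζ = e^{iπ/4}.
candidate 1: n = (2, 0, -3, 3) → π⊥ ≈ (+4.121320, +5.121320); max(|x|,|y|,|x±y|/√2) = 6.535534 > 1 ⇒ ∉ W
candidate 2: n = (-1, -3, -3, -1) → π⊥ ≈ (+0.414214, +0.171573); max(|x|,|y|,|x±y|/√2) = 0.414214 ≤ 1 ⇒ ∈ W
candidate 3: n = (1, 1, 0, 0) → π⊥ ≈ (+0.292893, +0.707107); max(|x|,|y|,|x±y|/√2) = 0.707107 ≤ 1 ⇒ ∈ W
candidate 4: n = (-1, 0, 0, 1) → π⊥ ≈ (-0.292893, +0.707107); max(|x|,|y|,|x±y|/√2) = 0.707107 ≤ 1 ⇒ ∈ W
candidate 5: n = (0, 0, 1, 1) → π⊥ ≈ (+0.707107, -0.292893); max(|x|,|y|,|x±y|/√2) = 0.707107 ≤ 1 ⇒ ∈ W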